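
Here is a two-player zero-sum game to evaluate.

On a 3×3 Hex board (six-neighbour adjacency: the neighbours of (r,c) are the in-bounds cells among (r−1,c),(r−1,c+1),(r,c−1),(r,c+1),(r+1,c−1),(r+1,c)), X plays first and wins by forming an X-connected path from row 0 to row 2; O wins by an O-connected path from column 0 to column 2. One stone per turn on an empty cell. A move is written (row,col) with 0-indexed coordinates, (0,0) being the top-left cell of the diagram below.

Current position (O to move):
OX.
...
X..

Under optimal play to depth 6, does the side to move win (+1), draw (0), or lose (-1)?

ply 1, O at OX./.../X.. | (0,2)=-1→OXO/.../X..*; (1,0)=-1→OX./O../X..; (1,1)=-1→OX./.O./X..; (1,2)=-1→OX./..O/X..; (2,1)=-1→OX./.../XO.; (2,2)=-1→OX./.../X.O
ply 2, X at OXO/.../X.. | (1,0)=+1→OXO/X../X..*; (1,1)=+1→OXO/.X./X..; (1,2)=+1→OXO/..X/X..; (2,1)=+1→OXO/.../XX.; (2,2)=+1→OXO/.../X.X
ply 3: OXO/X../X.. is terminal -1 (O); from OX./.../X.. depth 6

value(OX./.../X.., O) = -1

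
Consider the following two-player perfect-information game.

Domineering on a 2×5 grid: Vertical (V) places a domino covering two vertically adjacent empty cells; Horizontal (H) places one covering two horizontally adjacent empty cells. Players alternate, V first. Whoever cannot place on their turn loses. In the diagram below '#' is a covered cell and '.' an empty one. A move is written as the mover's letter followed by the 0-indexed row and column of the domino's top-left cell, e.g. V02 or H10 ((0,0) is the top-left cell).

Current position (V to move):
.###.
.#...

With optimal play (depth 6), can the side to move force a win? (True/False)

V winning at [.###./.#...]: True

p1 V@[.###./.#...]: V00[####./##...]-1 V04[.####/.#..#]+1*
p2 H@[.####/.#..#]: H12[.####/.####]-1*
p3 V@[.####/.####]: V00[#####/#####]+1*
p4 H@[#####/#####] terminal -1; root [.###./.#...] d6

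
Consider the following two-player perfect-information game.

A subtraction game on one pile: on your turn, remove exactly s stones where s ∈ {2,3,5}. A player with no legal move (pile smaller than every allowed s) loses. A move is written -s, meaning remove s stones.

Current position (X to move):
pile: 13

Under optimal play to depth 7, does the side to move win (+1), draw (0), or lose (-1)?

p1 X@[13]: -2[11]-1 -3[10]-1 -5[8]+1*
p2 O@[8]: -2[6]-1* -3[5]-1 -5[3]-1
p3 X@[6]: -2[4]-1 -3[3]-1 -5[1]+1*
p4 O@[1] terminal -1; root [13] d7

value(13, X) = +1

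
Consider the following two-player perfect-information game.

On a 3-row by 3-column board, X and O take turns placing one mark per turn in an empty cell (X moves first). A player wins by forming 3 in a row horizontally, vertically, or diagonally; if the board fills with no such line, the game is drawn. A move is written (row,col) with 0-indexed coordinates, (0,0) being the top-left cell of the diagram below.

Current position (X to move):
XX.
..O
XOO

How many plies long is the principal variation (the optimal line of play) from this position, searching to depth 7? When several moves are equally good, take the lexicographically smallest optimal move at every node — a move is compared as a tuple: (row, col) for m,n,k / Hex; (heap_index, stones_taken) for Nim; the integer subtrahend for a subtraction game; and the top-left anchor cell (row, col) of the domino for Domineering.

ply 1, X at XX./..O/XOO | (0,2)=+1→XXX/..O/XOO*; (1,0)=+1→XX./X.O/XOO; (1,1)=-1→XX./.XO/XOO
ply 2: XXX/..O/XOO is terminal -1 (O); from XX./..O/XOO depth 7

PV length from [XX./..O/XOO]: 1 ply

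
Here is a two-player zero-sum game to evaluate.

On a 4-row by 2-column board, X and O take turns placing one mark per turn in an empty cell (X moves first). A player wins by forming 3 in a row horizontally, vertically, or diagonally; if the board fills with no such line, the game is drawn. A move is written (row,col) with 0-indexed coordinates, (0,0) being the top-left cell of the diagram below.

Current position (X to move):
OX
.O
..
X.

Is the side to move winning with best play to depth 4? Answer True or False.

[OX/.O/../X.] X move#1: (1,0):+0/OX/XO/../X.*, (2,0):+0/OX/.O/X./X., (2,1):+0/OX/.O/.X/X., (3,1):+0/OX/.O/../XX
[OX/XO/../X.] O move#2: (2,0):+0/OX/XO/O./X.*, (2,1):-1/OX/XO/.O/X., (3,1):-1/OX/XO/../XO
[OX/XO/O./X.] X move#3: (2,1):+0/OX/XO/OX/X.*, (3,1):+0/OX/XO/O./XX
[OX/XO/OX/X.] O move#4: (3,1):+0/OX/XO/OX/XO*
[OX/XO/OX/XO] end (terminal +0, X#5); searched OX/.O/../X. to 4

X winning at [OX/.O/../X.]: False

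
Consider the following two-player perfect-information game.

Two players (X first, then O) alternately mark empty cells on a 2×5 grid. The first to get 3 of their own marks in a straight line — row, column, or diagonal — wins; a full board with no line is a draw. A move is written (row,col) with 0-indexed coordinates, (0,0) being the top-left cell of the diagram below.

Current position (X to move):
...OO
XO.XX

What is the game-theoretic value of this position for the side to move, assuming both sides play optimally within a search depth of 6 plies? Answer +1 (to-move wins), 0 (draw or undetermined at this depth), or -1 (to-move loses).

value(...OO/XO.XX, X) = +1

ply 1, X at ...OO/XO.XX | (0,0)=-1→X..OO/XO.XX; (0,1)=-1→.X.OO/XO.XX; (0,2)=+0→..XOO/XO.XX; (1,2)=+1→...OO/XOXXX*
ply 2: ...OO/XOXXX is terminal -1 (O); from ...OO/XO.XX depth 6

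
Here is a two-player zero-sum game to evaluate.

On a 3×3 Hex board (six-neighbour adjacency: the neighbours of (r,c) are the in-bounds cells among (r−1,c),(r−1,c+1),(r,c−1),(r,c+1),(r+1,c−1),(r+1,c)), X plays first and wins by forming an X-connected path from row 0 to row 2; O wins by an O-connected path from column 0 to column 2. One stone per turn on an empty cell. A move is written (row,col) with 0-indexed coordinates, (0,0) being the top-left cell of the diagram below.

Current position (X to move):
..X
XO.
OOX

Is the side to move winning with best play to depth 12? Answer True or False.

X winning at [..X/XO./OOX]: True

p1 X@[..X/XO./OOX]: (0,0)[X.X/XO./OOX]-1 (0,1)[.XX/XO./OOX]-1 (1,2)[..X/XOX/OOX]+1*
p2 O@[..X/XOX/OOX] terminal -1; root [..X/XO./OOX] d12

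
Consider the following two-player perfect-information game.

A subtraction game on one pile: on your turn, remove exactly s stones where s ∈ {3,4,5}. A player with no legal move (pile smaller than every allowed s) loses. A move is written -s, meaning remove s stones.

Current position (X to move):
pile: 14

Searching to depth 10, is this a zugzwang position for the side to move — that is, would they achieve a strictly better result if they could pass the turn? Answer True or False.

zugzwang(14, X) = False

[14] X move#1: -3:-1/11, -4:+1/10*, -5:+1/9
[10] O move#2: -3:-1/7*, -4:-1/6, -5:-1/5
[7] X move#3: -3:-1/4, -4:-1/3, -5:+1/2*
[2] end (terminal -1, O#4); searched 14 to 10
pass branch (O moves first from the same position):
  | [14] O move#1: -3:-1/11, -4:+1/10*, -5:+1/9
  | [10] X move#2: -3:-1/7*, -4:-1/6, -5:-1/5
  | [7] O move#3: -3:-1/4, -4:-1/3, -5:+1/2*
  | [2] end (terminal -1, X#4); searched 14 to 10
X moving scores +1; X passing scores -1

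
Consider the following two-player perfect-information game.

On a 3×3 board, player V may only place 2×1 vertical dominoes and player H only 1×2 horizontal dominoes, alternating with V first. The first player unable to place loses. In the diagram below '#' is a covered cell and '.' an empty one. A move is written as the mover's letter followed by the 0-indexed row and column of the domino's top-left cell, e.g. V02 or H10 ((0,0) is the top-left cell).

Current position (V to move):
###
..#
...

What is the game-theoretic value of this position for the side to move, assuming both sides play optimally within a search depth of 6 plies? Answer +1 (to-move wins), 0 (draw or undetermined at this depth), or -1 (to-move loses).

value(###/..#/..., V) = +1

ply 1, V at ###/..#/... | V10=-1→###/#.#/#..; V11=+1→###/.##/.#.*
ply 2: ###/.##/.#. is terminal -1 (H); from ###/..#/... depth 6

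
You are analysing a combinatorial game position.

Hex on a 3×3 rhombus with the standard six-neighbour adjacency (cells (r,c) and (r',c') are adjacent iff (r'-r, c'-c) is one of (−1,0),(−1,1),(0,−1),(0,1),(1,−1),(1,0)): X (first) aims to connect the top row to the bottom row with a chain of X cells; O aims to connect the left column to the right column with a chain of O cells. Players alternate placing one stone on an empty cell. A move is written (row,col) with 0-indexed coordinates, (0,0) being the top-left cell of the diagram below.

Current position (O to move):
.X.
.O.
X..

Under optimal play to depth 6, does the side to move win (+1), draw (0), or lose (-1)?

value(.X./.O./X.., O) = +1

p1 O@[.X./.O./X..]: (0,0)[OX./.O./X..]-1 (0,2)[.XO/.O./X..]-1 (1,0)[.X./OO./X..]+1* (1,2)[.X./.OO/X..]-1 (2,1)[.X./.O./XO.]-1 (2,2)[.X./.O./X.O]-1
p2 X@[.X./OO./X..]: (0,0)[XX./OO./X..]-1* (0,2)[.XX/OO./X..]-1 (1,2)[.X./OOX/X..]-1 (2,1)[.X./OO./XX.]-1 (2,2)[.X./OO./X.X]-1
p3 O@[XX./OO./X..]: (0,2)[XXO/OO./X..]+1* (1,2)[XX./OOO/X..]+1 (2,1)[XX./OO./XO.]+1 (2,2)[XX./OO./X.O]+1
p4 X@[XXO/OO./X..] terminal -1; root [.X./.O./X..] d6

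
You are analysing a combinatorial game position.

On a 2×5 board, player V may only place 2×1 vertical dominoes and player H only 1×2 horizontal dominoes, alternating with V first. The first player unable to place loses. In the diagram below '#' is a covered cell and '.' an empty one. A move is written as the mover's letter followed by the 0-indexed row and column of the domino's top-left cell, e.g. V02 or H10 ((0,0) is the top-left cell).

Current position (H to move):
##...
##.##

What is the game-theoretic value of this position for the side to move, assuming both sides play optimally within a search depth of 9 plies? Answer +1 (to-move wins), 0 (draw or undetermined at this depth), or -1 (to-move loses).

p1 H@[##.../##.##]: H02[####./##.##]+1* H03[##.##/##.##]-1
p2 V@[####./##.##] terminal -1; root [##.../##.##] d9

value(##.../##.##, H) = +1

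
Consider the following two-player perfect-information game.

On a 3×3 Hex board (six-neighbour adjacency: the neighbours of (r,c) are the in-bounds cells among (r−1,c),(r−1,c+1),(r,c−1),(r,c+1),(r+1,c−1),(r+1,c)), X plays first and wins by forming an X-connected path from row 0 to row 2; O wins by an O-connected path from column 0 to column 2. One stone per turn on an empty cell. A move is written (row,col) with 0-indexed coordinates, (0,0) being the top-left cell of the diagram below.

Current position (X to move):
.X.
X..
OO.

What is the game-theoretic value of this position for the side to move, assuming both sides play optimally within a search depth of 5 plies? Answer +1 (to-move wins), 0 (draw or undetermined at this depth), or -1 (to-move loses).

value(.X./X../OO., X) = -1

[.X./X../OO.] X move#1: (0,0):-1/XX./X../OO.*, (0,2):-1/.XX/X../OO., (1,1):-1/.X./XX./OO., (1,2):-1/.X./X.X/OO., (2,2):-1/.X./X../OOX
[XX./X../OO.] O move#2: (0,2):+1/XXO/X../OO.*, (1,1):+1/XX./XO./OO., (1,2):+1/XX./X.O/OO., (2,2):+1/XX./X../OOO
[XXO/X../OO.] X move#3: (1,1):-1/XXO/XX./OO.*, (1,2):-1/XXO/X.X/OO., (2,2):-1/XXO/X../OOX
[XXO/XX./OO.] O move#4: (1,2):+1/XXO/XXO/OO.*, (2,2):+1/XXO/XX./OOO
[XXO/XXO/OO.] end (terminal -1, X#5); searched .X./X../OO. to 5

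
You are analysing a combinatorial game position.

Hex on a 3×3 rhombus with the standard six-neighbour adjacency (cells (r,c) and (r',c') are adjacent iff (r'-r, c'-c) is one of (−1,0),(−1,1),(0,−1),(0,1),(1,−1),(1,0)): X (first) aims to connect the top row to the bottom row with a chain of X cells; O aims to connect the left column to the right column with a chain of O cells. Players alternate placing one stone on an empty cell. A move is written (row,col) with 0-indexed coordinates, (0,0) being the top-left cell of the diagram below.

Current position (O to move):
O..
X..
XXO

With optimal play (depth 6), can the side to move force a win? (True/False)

[O../X../XXO] O move#1: (0,1):-1/OO./X../XXO*, (0,2):-1/O.O/X../XXO, (1,1):-1/O../XO./XXO, (1,2):-1/O../X.O/XXO
[OO./X../XXO] X move#2: (0,2):+1/OOX/X../XXO*, (1,1):-1/OO./XX./XXO, (1,2):-1/OO./X.X/XXO
[OOX/X../XXO] O move#3: (1,1):-1/OOX/XO./XXO*, (1,2):-1/OOX/X.O/XXO
[OOX/XO./XXO] X move#4: (1,2):+1/OOX/XOX/XXO*
[OOX/XOX/XXO] end (terminal -1, O#5); searched O../X../XXO to 6

O winning at [O../X../XXO]: False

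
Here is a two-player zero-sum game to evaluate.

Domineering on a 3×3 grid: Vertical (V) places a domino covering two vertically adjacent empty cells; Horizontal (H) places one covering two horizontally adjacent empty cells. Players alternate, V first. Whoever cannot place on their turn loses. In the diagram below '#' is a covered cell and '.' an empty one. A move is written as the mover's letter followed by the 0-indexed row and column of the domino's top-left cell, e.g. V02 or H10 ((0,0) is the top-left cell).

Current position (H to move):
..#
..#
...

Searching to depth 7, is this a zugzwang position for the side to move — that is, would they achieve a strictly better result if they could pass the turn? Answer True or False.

zugzwang(..#/..#/..., H) = False

p1 H@[..#/..#/...]: H00[###/..#/...]-1 H10[..#/###/...]+1* H20[..#/..#/##.]-1 H21[..#/..#/.##]-1
p2 V@[..#/###/...] terminal -1; root [..#/..#/...] d7
pass branch (V moves first from the same position):
  | p1 V@[..#/..#/...]: V00[#.#/#.#/...]+1* V01[.##/.##/...]+1 V10[..#/#.#/#..]+1 V11[..#/.##/.#.]+1
  | p2 H@[#.#/#.#/...]: H20[#.#/#.#/##.]-1* H21[#.#/#.#/.##]-1
  | p3 V@[#.#/#.#/##.]: V01[###/###/##.]+1*
  | p4 H@[###/###/##.] terminal -1; root [..#/..#/...] d7
H moving scores +1; H passing scores -1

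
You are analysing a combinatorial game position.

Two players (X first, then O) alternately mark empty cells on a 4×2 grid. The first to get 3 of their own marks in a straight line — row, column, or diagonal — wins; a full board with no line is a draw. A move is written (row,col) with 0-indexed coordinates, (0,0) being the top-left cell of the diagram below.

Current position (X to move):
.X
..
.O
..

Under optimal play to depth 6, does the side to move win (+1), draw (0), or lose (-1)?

value(.X/../.O/.., X) = 0

ply 1, X at .X/../.O/.. | (0,0)=+0→XX/../.O/..*; (1,0)=+0→.X/X./.O/..; (1,1)=+0→.X/.X/.O/..; (2,0)=+0→.X/../XO/..; (3,0)=+0→.X/../.O/X.; (3,1)=+0→.X/../.O/.X
ply 2, O at XX/../.O/.. | (1,0)=+0→XX/O./.O/..*; (1,1)=+0→XX/.O/.O/..; (2,0)=+0→XX/../OO/..; (3,0)=+0→XX/../.O/O.; (3,1)=+0→XX/../.O/.O
ply 3, X at XX/O./.O/.. | (1,1)=+0→XX/OX/.O/..*; (2,0)=+0→XX/O./XO/..; (3,0)=+0→XX/O./.O/X.; (3,1)=+0→XX/O./.O/.X
ply 4, O at XX/OX/.O/.. | (2,0)=+0→XX/OX/OO/..*; (3,0)=+0→XX/OX/.O/O.; (3,1)=+0→XX/OX/.O/.O
ply 5, X at XX/OX/OO/.. | (3,0)=+0→XX/OX/OO/X.*; (3,1)=-1→XX/OX/OO/.X
ply 6, O at XX/OX/OO/X. | (3,1)=+0→XX/OX/OO/XO*
ply 7: XX/OX/OO/XO is terminal +0 (X); from .X/../.O/.. depth 6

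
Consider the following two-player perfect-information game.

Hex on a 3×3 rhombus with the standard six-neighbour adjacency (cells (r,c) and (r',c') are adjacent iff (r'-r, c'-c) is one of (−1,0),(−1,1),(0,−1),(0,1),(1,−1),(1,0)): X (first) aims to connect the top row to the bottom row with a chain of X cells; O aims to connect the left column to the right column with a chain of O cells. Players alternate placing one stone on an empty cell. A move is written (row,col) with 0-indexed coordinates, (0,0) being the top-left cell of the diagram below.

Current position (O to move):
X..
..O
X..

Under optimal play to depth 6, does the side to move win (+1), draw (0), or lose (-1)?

value(X../..O/X.., O) = -1

[X../..O/X..] O move#1: (0,1):-1/XO./..O/X..*, (0,2):-1/X.O/..O/X.., (1,0):-1/X../O.O/X.., (1,1):-1/X../.OO/X.., (2,1):-1/X../..O/XO., (2,2):-1/X../..O/X.O
[XO./..O/X..] X move#2: (0,2):+1/XOX/..O/X..*, (1,0):+1/XO./X.O/X.., (1,1):+1/XO./.XO/X.., (2,1):-1/XO./..O/XX., (2,2):-1/XO./..O/X.X
[XOX/..O/X..] O move#3: (1,0):-1/XOX/O.O/X..*, (1,1):-1/XOX/.OO/X.., (2,1):-1/XOX/..O/XO., (2,2):-1/XOX/..O/X.O
[XOX/O.O/X..] X move#4: (1,1):+1/XOX/OXO/X..*, (2,1):-1/XOX/O.O/XX., (2,2):-1/XOX/O.O/X.X
[XOX/OXO/X..] end (terminal -1, O#5); searched X../..O/X.. to 6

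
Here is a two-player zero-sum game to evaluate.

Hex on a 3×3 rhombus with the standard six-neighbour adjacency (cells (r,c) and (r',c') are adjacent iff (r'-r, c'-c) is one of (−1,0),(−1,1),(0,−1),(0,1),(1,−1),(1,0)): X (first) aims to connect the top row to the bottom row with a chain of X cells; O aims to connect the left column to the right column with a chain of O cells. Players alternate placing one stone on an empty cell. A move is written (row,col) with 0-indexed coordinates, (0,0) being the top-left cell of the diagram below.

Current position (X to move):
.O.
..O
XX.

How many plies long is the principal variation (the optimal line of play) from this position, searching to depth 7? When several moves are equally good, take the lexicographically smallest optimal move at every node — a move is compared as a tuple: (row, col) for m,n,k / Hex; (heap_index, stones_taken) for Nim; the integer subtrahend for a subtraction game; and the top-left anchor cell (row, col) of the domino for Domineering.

[.O./..O/XX.] X move#1: (0,0):-1/XO./..O/XX.*, (0,2):-1/.OX/..O/XX., (1,0):-1/.O./X.O/XX., (1,1):-1/.O./.XO/XX., (2,2):-1/.O./..O/XXX
[XO./..O/XX.] O move#2: (0,2):-1/XOO/..O/XX., (1,0):+1/XO./O.O/XX.*, (1,1):-1/XO./.OO/XX., (2,2):-1/XO./..O/XXO
[XO./O.O/XX.] X move#3: (0,2):-1/XOX/O.O/XX.*, (1,1):-1/XO./OXO/XX., (2,2):-1/XO./O.O/XXX
[XOX/O.O/XX.] O move#4: (1,1):+1/XOX/OOO/XX.*, (2,2):-1/XOX/O.O/XXO
[XOX/OOO/XX.] end (terminal -1, X#5); searched .O./..O/XX. to 7

PV length from [.O./..O/XX.]: 4 plies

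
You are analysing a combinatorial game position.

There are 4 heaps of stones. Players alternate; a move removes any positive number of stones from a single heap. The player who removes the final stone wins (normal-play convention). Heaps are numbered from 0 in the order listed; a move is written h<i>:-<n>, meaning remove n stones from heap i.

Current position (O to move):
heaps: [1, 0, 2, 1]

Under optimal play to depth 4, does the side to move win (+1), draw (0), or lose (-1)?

value((1,0,2,1), O) = +1

[(1,0,2,1)] O move#1: h0:-1:-1/(0,0,2,1), h2:-1:-1/(1,0,1,1), h2:-2:+1/(1,0,0,1)*, h3:-1:-1/(1,0,2,0)
[(1,0,0,1)] X move#2: h0:-1:-1/(0,0,0,1)*, h3:-1:-1/(1,0,0,0)
[(0,0,0,1)] O move#3: h3:-1:+1/(0,0,0,0)*
[(0,0,0,0)] end (terminal -1, X#4); searched (1,0,2,1) to 4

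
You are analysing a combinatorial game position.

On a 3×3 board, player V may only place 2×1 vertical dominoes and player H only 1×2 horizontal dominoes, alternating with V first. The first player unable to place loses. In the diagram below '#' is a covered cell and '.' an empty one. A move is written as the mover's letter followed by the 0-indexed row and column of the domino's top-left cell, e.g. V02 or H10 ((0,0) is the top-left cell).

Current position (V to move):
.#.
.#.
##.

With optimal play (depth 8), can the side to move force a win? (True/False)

V winning at [.#./.#./##.]: True

[.#./.#./##.] V move#1: V00:+1/##./##./##.*, V02:+1/.##/.##/##., V12:+1/.#./.##/###
[##./##./##.] end (terminal -1, H#2); searched .#./.#./##. to 8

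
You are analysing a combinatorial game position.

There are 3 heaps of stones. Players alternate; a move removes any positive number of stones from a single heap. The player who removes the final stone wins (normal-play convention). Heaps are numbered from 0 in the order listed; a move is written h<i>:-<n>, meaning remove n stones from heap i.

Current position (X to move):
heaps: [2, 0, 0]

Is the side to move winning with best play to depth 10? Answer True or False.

X winning at [(2,0,0)]: True

ply 1, X at (2,0,0) | h0:-1=-1→(1,0,0); h0:-2=+1→(0,0,0)*
ply 2: (0,0,0) is terminal -1 (O); from (2,0,0) depth 10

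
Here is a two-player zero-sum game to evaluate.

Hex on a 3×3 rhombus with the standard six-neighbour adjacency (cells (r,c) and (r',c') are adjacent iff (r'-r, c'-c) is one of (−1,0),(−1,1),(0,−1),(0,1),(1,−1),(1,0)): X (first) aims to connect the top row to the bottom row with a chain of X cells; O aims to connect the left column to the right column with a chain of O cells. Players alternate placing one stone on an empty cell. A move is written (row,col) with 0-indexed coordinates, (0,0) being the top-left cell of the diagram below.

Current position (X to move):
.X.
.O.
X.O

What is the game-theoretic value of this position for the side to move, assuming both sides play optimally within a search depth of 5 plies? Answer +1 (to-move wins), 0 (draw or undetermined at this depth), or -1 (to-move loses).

[.X./.O./X.O] X move#1: (0,0):-1/XX./.O./X.O, (0,2):-1/.XX/.O./X.O, (1,0):+1/.X./XO./X.O*, (1,2):-1/.X./.OX/X.O, (2,1):-1/.X./.O./XXO
[.X./XO./X.O] end (terminal -1, O#2); searched .X./.O./X.O to 5

value(.X./.O./X.O, X) = +1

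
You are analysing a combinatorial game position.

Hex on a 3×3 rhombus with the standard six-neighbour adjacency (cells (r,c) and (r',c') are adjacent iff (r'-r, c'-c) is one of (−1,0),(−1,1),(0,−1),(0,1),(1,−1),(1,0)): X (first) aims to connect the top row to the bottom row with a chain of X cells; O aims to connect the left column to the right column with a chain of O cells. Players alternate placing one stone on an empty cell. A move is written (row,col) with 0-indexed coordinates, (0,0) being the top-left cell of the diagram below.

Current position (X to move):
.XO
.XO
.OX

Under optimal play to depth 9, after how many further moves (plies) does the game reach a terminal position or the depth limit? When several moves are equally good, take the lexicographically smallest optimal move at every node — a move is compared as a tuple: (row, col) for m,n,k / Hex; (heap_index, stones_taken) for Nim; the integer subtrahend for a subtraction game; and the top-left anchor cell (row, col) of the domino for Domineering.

PV length from [.XO/.XO/.OX]: 1 ply

ply 1, X at .XO/.XO/.OX | (0,0)=-1→XXO/.XO/.OX; (1,0)=-1→.XO/XXO/.OX; (2,0)=+1→.XO/.XO/XOX*
ply 2: .XO/.XO/XOX is terminal -1 (O); from .XO/.XO/.OX depth 9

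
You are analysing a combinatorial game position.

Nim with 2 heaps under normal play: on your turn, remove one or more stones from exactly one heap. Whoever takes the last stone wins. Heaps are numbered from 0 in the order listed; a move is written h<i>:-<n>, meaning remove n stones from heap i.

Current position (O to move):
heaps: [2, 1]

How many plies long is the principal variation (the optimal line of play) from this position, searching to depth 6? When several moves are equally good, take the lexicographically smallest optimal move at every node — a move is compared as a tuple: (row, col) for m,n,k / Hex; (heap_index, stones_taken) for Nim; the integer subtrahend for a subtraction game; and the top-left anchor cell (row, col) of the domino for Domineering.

ply 1, O at (2,1) | h0:-1=+1→(1,1)*; h0:-2=-1→(0,1); h1:-1=-1→(2,0)
ply 2, X at (1,1) | h0:-1=-1→(0,1)*; h1:-1=-1→(1,0)
ply 3, O at (0,1) | h1:-1=+1→(0,0)*
ply 4: (0,0) is terminal -1 (X); from (2,1) depth 6

PV length from [(2,1)]: 3 plies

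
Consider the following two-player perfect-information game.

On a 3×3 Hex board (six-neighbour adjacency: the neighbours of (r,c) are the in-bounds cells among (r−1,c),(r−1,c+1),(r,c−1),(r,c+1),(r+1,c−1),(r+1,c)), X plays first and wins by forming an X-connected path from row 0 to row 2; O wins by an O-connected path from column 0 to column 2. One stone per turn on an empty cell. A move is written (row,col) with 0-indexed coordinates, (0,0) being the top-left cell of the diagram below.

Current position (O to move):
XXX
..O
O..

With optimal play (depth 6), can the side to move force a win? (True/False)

O winning at [XXX/..O/O..]: True

[XXX/..O/O..] O move#1: (1,0):+1/XXX/O.O/O..*, (1,1):+1/XXX/.OO/O.., (2,1):+1/XXX/..O/OO., (2,2):+1/XXX/..O/O.O
[XXX/O.O/O..] X move#2: (1,1):-1/XXX/OXO/O..*, (2,1):-1/XXX/O.O/OX., (2,2):-1/XXX/O.O/O.X
[XXX/OXO/O..] O move#3: (2,1):+1/XXX/OXO/OO.*, (2,2):-1/XXX/OXO/O.O
[XXX/OXO/OO.] end (terminal -1, X#4); searched XXX/..O/O.. to 6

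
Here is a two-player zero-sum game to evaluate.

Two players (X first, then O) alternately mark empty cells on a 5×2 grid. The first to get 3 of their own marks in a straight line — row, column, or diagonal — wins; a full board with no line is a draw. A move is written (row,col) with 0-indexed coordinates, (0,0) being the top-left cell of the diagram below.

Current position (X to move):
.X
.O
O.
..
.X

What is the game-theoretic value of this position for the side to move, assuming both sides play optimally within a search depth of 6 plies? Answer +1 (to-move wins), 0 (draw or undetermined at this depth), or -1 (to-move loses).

value(.X/.O/O./../.X, X) = 0

p1 X@[.X/.O/O./../.X]: (0,0)[XX/.O/O./../.X]-1 (1,0)[.X/XO/O./../.X]+0* (2,1)[.X/.O/OX/../.X]+0 (3,0)[.X/.O/O./X./.X]+0 (3,1)[.X/.O/O./.X/.X]+0 (4,0)[.X/.O/O./../XX]-1
p2 O@[.X/XO/O./../.X]: (0,0)[OX/XO/O./../.X]+0* (2,1)[.X/XO/OO/../.X]+0 (3,0)[.X/XO/O./O./.X]+0 (3,1)[.X/XO/O./.O/.X]+0 (4,0)[.X/XO/O./../OX]+0
p3 X@[OX/XO/O./../.X]: (2,1)[OX/XO/OX/../.X]+0* (3,0)[OX/XO/O./X./.X]+0 (3,1)[OX/XO/O./.X/.X]+0 (4,0)[OX/XO/O./../XX]+0
p4 O@[OX/XO/OX/../.X]: (3,0)[OX/XO/OX/O./.X]-1 (3,1)[OX/XO/OX/.O/.X]+0* (4,0)[OX/XO/OX/../OX]-1
p5 X@[OX/XO/OX/.O/.X]: (3,0)[OX/XO/OX/XO/.X]+0* (4,0)[OX/XO/OX/.O/XX]+0
p6 O@[OX/XO/OX/XO/.X]: (4,0)[OX/XO/OX/XO/OX]+0*
p7 X@[OX/XO/OX/XO/OX] terminal +0; root [.X/.O/O./../.X] d6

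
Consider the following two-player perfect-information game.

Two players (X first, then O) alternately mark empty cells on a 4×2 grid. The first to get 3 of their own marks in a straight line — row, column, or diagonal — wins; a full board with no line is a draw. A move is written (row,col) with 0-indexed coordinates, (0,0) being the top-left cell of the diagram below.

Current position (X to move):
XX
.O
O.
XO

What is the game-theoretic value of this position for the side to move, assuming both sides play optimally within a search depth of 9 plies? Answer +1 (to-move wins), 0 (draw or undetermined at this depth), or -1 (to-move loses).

value(XX/.O/O./XO, X) = 0

[XX/.O/O./XO] X move#1: (1,0):-1/XX/XO/O./XO, (2,1):+0/XX/.O/OX/XO*
[XX/.O/OX/XO] O move#2: (1,0):+0/XX/OO/OX/XO*
[XX/OO/OX/XO] end (terminal +0, X#3); searched XX/.O/O./XO to 9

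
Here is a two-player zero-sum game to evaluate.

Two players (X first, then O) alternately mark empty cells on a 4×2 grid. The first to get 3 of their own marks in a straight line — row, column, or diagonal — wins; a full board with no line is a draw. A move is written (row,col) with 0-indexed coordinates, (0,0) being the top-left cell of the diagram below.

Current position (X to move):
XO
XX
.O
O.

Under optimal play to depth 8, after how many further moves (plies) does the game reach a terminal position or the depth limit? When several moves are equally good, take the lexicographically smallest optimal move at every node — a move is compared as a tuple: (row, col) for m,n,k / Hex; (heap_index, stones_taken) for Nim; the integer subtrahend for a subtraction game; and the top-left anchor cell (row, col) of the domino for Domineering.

p1 X@[XO/XX/.O/O.]: (2,0)[XO/XX/XO/O.]+1* (3,1)[XO/XX/.O/OX]+0
p2 O@[XO/XX/XO/O.] terminal -1; root [XO/XX/.O/O.] d8

PV length from [XO/XX/.O/O.]: 1 ply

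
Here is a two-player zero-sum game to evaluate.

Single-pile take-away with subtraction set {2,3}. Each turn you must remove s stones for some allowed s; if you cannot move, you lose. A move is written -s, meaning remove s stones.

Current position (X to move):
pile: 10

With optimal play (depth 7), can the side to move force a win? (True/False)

[10] X move#1: -2:-1/8*, -3:-1/7
[8] O move#2: -2:+1/6*, -3:+1/5
[6] X move#3: -2:-1/4*, -3:-1/3
[4] O move#4: -2:-1/2, -3:+1/1*
[1] end (terminal -1, X#5); searched 10 to 7

X winning at [10]: False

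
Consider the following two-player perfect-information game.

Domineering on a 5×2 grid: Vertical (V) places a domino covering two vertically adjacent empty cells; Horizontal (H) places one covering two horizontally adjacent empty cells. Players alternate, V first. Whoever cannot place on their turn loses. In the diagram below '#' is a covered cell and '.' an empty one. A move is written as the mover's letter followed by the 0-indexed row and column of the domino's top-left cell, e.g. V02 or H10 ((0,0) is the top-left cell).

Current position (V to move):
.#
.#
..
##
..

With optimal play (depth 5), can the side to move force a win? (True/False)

V winning at [.#/.#/../##/..]: False

[.#/.#/../##/..] V move#1: V00:-1/##/##/../##/..*, V10:-1/.#/##/#./##/..
[##/##/../##/..] H move#2: H20:+1/##/##/##/##/..*, H40:+1/##/##/../##/##
[##/##/##/##/..] end (terminal -1, V#3); searched .#/.#/../##/.. to 5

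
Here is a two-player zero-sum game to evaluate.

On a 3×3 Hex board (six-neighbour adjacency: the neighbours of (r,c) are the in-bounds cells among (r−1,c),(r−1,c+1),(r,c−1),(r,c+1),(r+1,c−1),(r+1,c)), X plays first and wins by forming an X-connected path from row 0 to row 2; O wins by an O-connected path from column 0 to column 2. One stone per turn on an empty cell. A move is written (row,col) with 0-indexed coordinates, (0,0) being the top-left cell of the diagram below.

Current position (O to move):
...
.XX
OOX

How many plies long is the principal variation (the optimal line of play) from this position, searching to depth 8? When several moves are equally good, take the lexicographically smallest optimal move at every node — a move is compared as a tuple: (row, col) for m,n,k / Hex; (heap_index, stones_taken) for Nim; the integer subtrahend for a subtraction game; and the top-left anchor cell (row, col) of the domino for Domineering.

PV length from [.../.XX/OOX]: 2 plies

p1 O@[.../.XX/OOX]: (0,0)[O../.XX/OOX]-1* (0,1)[.O./.XX/OOX]-1 (0,2)[..O/.XX/OOX]-1 (1,0)[.../OXX/OOX]-1
p2 X@[O../.XX/OOX]: (0,1)[OX./.XX/OOX]+1* (0,2)[O.X/.XX/OOX]+1 (1,0)[O../XXX/OOX]+1
p3 O@[OX./.XX/OOX] terminal -1; root [.../.XX/OOX] d8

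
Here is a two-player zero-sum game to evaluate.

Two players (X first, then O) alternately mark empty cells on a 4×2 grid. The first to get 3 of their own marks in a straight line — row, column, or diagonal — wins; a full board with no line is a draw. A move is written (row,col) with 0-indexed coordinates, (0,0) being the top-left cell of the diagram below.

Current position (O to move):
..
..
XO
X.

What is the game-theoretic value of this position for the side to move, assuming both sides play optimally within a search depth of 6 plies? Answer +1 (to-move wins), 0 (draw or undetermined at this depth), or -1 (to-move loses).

value(../../XO/X., O) = 0

[../../XO/X.] O move#1: (0,0):-1/O./../XO/X., (0,1):-1/.O/../XO/X., (1,0):+0/../O./XO/X.*, (1,1):-1/../.O/XO/X., (3,1):-1/../../XO/XO
[../O./XO/X.] X move#2: (0,0):-1/X./O./XO/X., (0,1):+0/.X/O./XO/X.*, (1,1):+0/../OX/XO/X., (3,1):+0/../O./XO/XX
[.X/O./XO/X.] O move#3: (0,0):+0/OX/O./XO/X.*, (1,1):+0/.X/OO/XO/X., (3,1):+0/.X/O./XO/XO
[OX/O./XO/X.] X move#4: (1,1):+0/OX/OX/XO/X.*, (3,1):+0/OX/O./XO/XX
[OX/OX/XO/X.] O move#5: (3,1):+0/OX/OX/XO/XO*
[OX/OX/XO/XO] end (terminal +0, X#6); searched ../../XO/X. to 6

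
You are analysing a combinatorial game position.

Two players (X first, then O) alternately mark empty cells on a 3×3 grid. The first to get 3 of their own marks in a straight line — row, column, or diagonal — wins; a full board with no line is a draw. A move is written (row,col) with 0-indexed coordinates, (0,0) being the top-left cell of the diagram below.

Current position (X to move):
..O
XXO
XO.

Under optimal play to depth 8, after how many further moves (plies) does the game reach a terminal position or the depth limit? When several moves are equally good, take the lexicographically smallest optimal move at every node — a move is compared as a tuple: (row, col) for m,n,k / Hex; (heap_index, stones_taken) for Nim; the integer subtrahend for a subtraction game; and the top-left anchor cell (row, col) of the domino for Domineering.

p1 X@[..O/XXO/XO.]: (0,0)[X.O/XXO/XO.]+1* (0,1)[.XO/XXO/XO.]-1 (2,2)[..O/XXO/XOX]+0
p2 O@[X.O/XXO/XO.] terminal -1; root [..O/XXO/XO.] d8

PV length from [..O/XXO/XO.]: 1 ply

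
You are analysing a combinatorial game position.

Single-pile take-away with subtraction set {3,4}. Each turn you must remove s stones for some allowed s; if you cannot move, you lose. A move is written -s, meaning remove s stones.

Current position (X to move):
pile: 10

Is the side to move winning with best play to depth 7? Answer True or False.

X winning at [10]: True

[10] X move#1: -3:+1/7*, -4:-1/6
[7] O move#2: -3:-1/4*, -4:-1/3
[4] X move#3: -3:+1/1*, -4:+1/0
[1] end (terminal -1, O#4); searched 10 to 7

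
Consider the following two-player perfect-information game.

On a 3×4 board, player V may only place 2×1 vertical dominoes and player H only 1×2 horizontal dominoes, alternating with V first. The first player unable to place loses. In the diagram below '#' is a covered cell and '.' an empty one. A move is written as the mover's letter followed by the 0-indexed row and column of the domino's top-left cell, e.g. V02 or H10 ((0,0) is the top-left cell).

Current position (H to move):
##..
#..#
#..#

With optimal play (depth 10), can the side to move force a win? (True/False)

ply 1, H at ##../#..#/#..# | H02=-1→####/#..#/#..#; H11=+1→##../####/#..#*; H21=-1→##../#..#/####
ply 2: ##../####/#..# is terminal -1 (V); from ##../#..#/#..# depth 10

H winning at [##../#..#/#..#]: True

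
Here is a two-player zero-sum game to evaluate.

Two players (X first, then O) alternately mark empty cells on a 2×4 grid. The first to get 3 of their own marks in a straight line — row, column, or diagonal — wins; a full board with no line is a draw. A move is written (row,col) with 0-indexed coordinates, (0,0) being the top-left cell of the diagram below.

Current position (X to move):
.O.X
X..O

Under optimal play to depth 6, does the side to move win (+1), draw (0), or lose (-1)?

p1 X@[.O.X/X..O]: (0,0)[XO.X/X..O]+0* (0,2)[.OXX/X..O]+0 (1,1)[.O.X/XX.O]+0 (1,2)[.O.X/X.XO]+0
p2 O@[XO.X/X..O]: (0,2)[XOOX/X..O]+0* (1,1)[XO.X/XO.O]+0 (1,2)[XO.X/X.OO]+0
p3 X@[XOOX/X..O]: (1,1)[XOOX/XX.O]+0* (1,2)[XOOX/X.XO]+0
p4 O@[XOOX/XX.O]: (1,2)[XOOX/XXOO]+0*
p5 X@[XOOX/XXOO] terminal +0; root [.O.X/X..O] d6

value(.O.X/X..O, X) = 0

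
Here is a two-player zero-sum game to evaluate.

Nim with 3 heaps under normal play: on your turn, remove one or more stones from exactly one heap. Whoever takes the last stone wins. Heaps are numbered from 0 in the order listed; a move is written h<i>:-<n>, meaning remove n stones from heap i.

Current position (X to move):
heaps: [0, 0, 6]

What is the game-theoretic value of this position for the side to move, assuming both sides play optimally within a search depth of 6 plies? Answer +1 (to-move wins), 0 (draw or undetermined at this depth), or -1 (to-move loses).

value((0,0,6), X) = +1

ply 1, X at (0,0,6) | h2:-1=-1→(0,0,5); h2:-2=-1→(0,0,4); h2:-3=-1→(0,0,3); h2:-4=-1→(0,0,2); h2:-5=-1→(0,0,1); h2:-6=+1→(0,0,0)*
ply 2: (0,0,0) is terminal -1 (O); from (0,0,6) depth 6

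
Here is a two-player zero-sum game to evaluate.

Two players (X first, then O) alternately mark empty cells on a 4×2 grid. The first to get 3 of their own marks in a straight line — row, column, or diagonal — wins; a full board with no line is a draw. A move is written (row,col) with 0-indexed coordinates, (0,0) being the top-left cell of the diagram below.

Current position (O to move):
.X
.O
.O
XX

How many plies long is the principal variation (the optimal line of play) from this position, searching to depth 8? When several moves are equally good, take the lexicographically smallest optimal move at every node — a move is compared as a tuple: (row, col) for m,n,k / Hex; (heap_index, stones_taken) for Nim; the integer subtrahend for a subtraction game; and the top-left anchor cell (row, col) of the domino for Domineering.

PV length from [.X/.O/.O/XX]: 3 plies

ply 1, O at .X/.O/.O/XX | (0,0)=+0→OX/.O/.O/XX*; (1,0)=+0→.X/OO/.O/XX; (2,0)=+0→.X/.O/OO/XX
ply 2, X at OX/.O/.O/XX | (1,0)=+0→OX/XO/.O/XX*; (2,0)=+0→OX/.O/XO/XX
ply 3, O at OX/XO/.O/XX | (2,0)=+0→OX/XO/OO/XX*
ply 4: OX/XO/OO/XX is terminal +0 (X); from .X/.O/.O/XX depth 8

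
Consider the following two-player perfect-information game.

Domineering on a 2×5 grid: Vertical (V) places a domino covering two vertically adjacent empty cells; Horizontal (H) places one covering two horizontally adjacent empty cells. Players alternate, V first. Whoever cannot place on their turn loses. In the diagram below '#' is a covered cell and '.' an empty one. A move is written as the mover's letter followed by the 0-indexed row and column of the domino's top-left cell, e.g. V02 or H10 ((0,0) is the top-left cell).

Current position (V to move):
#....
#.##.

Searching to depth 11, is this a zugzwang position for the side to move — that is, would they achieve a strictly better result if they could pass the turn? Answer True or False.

ply 1, V at #..../#.##. | V01=-1→##.../####.*; V04=-1→#...#/#.###
ply 2, H at ##.../####. | H02=-1→####./####.; H03=+1→##.##/####.*
ply 3: ##.##/####. is terminal -1 (V); from #..../#.##. depth 11
pass branch (H moves first from the same position):
  | ply 1, H at #..../#.##. | H01=-1→###../#.##.*; H02=-1→#.##./#.##.; H03=-1→#..##/#.##.
  | ply 2, V at ###../#.##. | V04=+1→###.#/#.###*
  | ply 3: ###.#/#.### is terminal -1 (H); from #..../#.##. depth 11
V moving scores -1; V passing scores +1

zugzwang(#..../#.##., V) = True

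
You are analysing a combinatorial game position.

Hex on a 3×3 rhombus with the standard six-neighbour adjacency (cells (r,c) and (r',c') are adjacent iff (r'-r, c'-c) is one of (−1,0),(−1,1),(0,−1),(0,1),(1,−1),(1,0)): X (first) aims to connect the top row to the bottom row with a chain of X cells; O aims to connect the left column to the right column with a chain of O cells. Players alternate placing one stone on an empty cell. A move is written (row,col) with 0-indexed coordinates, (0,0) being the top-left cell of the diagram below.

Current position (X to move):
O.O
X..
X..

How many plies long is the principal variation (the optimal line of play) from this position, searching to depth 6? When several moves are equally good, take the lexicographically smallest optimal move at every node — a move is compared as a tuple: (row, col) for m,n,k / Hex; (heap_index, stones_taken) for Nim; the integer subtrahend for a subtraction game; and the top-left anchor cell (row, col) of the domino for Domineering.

[O.O/X../X..] X move#1: (0,1):+1/OXO/X../X..*, (1,1):-1/O.O/XX./X.., (1,2):-1/O.O/X.X/X.., (2,1):-1/O.O/X../XX., (2,2):-1/O.O/X../X.X
[OXO/X../X..] end (terminal -1, O#2); searched O.O/X../X.. to 6

PV length from [O.O/X../X..]: 1 ply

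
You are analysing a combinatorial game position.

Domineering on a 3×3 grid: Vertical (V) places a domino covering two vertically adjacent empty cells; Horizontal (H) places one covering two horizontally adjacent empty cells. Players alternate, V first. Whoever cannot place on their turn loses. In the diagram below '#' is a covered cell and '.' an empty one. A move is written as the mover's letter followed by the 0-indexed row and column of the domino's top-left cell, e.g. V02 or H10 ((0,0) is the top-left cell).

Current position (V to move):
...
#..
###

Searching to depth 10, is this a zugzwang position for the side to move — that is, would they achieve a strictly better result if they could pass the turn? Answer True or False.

zugzwang(.../#../###, V) = False

p1 V@[.../#../###]: V01[.#./##./###]+1* V02[..#/#.#/###]-1
p2 H@[.#./##./###] terminal -1; root [.../#../###] d10
if V skipped the turn, H would face:
~ p1 H@[.../#../###]: H00[##./#../###]-1 H01[.##/#../###]+1* H11[.../###/###]+1
~ p2 V@[.##/#../###] terminal -1; root [.../#../###] d10
compare (V): move=+1 vs pass=-1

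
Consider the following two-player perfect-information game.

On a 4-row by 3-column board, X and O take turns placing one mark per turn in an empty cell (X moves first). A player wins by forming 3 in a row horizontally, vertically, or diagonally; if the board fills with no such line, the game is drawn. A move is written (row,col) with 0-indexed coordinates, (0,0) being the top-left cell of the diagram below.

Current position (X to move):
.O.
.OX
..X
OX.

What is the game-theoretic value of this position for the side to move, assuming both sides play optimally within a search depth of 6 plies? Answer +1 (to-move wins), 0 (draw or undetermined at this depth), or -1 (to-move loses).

value(.O./.OX/..X/OX., X) = +1

ply 1, X at .O./.OX/..X/OX. | (0,0)=-1→XO./.OX/..X/OX.; (0,2)=+1→.OX/.OX/..X/OX.*; (1,0)=-1→.O./XOX/..X/OX.; (2,0)=-1→.O./.OX/X.X/OX.; (2,1)=+1→.O./.OX/.XX/OX.; (3,2)=+1→.O./.OX/..X/OXX
ply 2: .OX/.OX/..X/OX. is terminal -1 (O); from .O./.OX/..X/OX. depth 6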